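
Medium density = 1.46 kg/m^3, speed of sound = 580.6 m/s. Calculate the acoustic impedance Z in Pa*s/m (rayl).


Given values:
  rho = 1.46 kg/m^3
  c = 580.6 m/s
Formula: Z = rho * c
Z = 1.46 * 580.6
Z = 847.68

847.68 rayl


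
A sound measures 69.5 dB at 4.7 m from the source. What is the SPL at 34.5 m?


Given values:
  SPL1 = 69.5 dB, r1 = 4.7 m, r2 = 34.5 m
Formula: SPL2 = SPL1 - 20 * log10(r2 / r1)
Compute ratio: r2 / r1 = 34.5 / 4.7 = 7.3404
Compute log10: log10(7.3404) = 0.86572
Compute drop: 20 * 0.86572 = 17.3144
SPL2 = 69.5 - 17.3144 = 52.19

52.19 dB


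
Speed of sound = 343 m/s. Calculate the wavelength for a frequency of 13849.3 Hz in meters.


Given values:
  c = 343 m/s, f = 13849.3 Hz
Formula: lambda = c / f
lambda = 343 / 13849.3
lambda = 0.0248

0.0248 m


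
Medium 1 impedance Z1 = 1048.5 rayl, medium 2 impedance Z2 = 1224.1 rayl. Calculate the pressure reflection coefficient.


Given values:
  Z1 = 1048.5 rayl, Z2 = 1224.1 rayl
Formula: R = (Z2 - Z1) / (Z2 + Z1)
Numerator: Z2 - Z1 = 1224.1 - 1048.5 = 175.6
Denominator: Z2 + Z1 = 1224.1 + 1048.5 = 2272.6
R = 175.6 / 2272.6 = 0.0773

0.0773


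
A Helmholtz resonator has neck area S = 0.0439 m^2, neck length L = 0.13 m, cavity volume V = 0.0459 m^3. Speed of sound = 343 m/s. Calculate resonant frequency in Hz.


Given values:
  S = 0.0439 m^2, L = 0.13 m, V = 0.0459 m^3, c = 343 m/s
Formula: f = (c / (2*pi)) * sqrt(S / (V * L))
Compute V * L = 0.0459 * 0.13 = 0.005967
Compute S / (V * L) = 0.0439 / 0.005967 = 7.3571
Compute sqrt(7.3571) = 2.712397
Compute c / (2*pi) = 343 / 6.283185 = 54.590148
f = 54.590148 * 2.712397 = 148.07

148.07 Hz


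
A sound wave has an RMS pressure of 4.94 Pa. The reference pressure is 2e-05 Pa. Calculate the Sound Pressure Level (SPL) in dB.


Given values:
  p = 4.94 Pa
  p_ref = 2e-05 Pa
Formula: SPL = 20 * log10(p / p_ref)
Compute ratio: p / p_ref = 4.94 / 2e-05 = 247000
Compute log10: log10(247000) = 5.392697
Multiply: SPL = 20 * 5.392697 = 107.85

107.85 dB


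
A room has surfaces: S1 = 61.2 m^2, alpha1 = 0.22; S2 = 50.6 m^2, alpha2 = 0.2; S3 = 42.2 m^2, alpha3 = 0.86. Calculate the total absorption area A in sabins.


Given surfaces:
  Surface 1: 61.2 * 0.22 = 13.464
  Surface 2: 50.6 * 0.2 = 10.12
  Surface 3: 42.2 * 0.86 = 36.292
Formula: A = sum(Si * alpha_i)
A = 13.464 + 10.12 + 36.292
A = 59.88

59.88 sabins


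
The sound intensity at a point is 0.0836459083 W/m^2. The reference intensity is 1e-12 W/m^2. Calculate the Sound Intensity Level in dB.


Given values:
  I = 0.0836459083 W/m^2
  I_ref = 1e-12 W/m^2
Formula: SIL = 10 * log10(I / I_ref)
Compute ratio: I / I_ref = 83645908300
Compute log10: log10(83645908300) = 10.922445
Multiply: SIL = 10 * 10.922445 = 109.22

109.22 dB


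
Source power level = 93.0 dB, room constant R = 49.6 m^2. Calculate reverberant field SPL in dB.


Given values:
  Lw = 93.0 dB, R = 49.6 m^2
Formula: SPL = Lw + 10 * log10(4 / R)
Compute 4 / R = 4 / 49.6 = 0.080645
Compute 10 * log10(0.080645) = -10.9342
SPL = 93.0 + (-10.9342) = 82.07

82.07 dB


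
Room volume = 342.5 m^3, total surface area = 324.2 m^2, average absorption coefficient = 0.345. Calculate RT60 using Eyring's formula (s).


Given values:
  V = 342.5 m^3, S = 324.2 m^2, alpha = 0.345
Formula: RT60 = 0.161 * V / (-S * ln(1 - alpha))
Compute ln(1 - 0.345) = ln(0.655) = -0.42312
Denominator: -324.2 * -0.42312 = 137.1755
Numerator: 0.161 * 342.5 = 55.1425
RT60 = 55.1425 / 137.1755 = 0.402

0.402 s


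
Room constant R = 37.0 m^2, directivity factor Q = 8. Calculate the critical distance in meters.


Given values:
  R = 37.0 m^2, Q = 8
Formula: d_c = 0.141 * sqrt(Q * R)
Compute Q * R = 8 * 37.0 = 296.0
Compute sqrt(296.0) = 17.2047
d_c = 0.141 * 17.2047 = 2.426

2.426 m


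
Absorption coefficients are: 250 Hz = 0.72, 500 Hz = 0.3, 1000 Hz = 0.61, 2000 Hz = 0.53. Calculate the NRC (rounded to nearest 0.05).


Given values:
  a_250 = 0.72, a_500 = 0.3
  a_1000 = 0.61, a_2000 = 0.53
Formula: NRC = (a250 + a500 + a1000 + a2000) / 4
Sum = 0.72 + 0.3 + 0.61 + 0.53 = 2.16
NRC = 2.16 / 4 = 0.54
Rounded to nearest 0.05: 0.55

0.55


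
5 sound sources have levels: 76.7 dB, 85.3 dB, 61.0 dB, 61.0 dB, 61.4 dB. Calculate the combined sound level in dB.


Formula: L_total = 10 * log10( sum(10^(Li/10)) )
  Source 1: 10^(76.7/10) = 46773514.1287
  Source 2: 10^(85.3/10) = 338844156.1392
  Source 3: 10^(61.0/10) = 1258925.4118
  Source 4: 10^(61.0/10) = 1258925.4118
  Source 5: 10^(61.4/10) = 1380384.2646
Sum of linear values = 389515905.3561
L_total = 10 * log10(389515905.3561) = 85.91

85.91 dB


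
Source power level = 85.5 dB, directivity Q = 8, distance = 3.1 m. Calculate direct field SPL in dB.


Given values:
  Lw = 85.5 dB, Q = 8, r = 3.1 m
Formula: SPL = Lw + 10 * log10(Q / (4 * pi * r^2))
Compute 4 * pi * r^2 = 4 * pi * 3.1^2 = 120.7628
Compute Q / denom = 8 / 120.7628 = 0.06624557
Compute 10 * log10(0.06624557) = -11.7884
SPL = 85.5 + (-11.7884) = 73.71

73.71 dB


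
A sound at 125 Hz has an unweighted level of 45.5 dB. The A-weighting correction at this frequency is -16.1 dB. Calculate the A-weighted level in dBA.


Given values:
  SPL = 45.5 dB
  A-weighting at 125 Hz = -16.1 dB
Formula: L_A = SPL + A_weight
L_A = 45.5 + (-16.1)
L_A = 29.4

29.4 dBA


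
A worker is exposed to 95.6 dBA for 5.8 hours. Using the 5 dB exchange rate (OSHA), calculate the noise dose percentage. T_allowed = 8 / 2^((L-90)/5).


Given values:
  L = 95.6 dBA, T = 5.8 hours
Formula: T_allowed = 8 / 2^((L - 90) / 5)
Compute exponent: (95.6 - 90) / 5 = 1.12
Compute 2^(1.12) = 2.17347
T_allowed = 8 / 2.17347 = 3.68075 hours
Dose = (T / T_allowed) * 100
Dose = (5.8 / 3.68075) * 100 = 157.58

157.58 %


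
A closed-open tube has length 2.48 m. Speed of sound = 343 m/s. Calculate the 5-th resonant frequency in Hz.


Given values:
  Tube type: closed-open, L = 2.48 m, c = 343 m/s, n = 5
Formula: f_n = (2n - 1) * c / (4 * L)
Compute 2n - 1 = 2*5 - 1 = 9
Compute 4 * L = 4 * 2.48 = 9.92
f = 9 * 343 / 9.92
f = 311.19

311.19 Hz


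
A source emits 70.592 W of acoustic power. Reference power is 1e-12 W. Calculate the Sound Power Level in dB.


Given values:
  W = 70.592 W
  W_ref = 1e-12 W
Formula: SWL = 10 * log10(W / W_ref)
Compute ratio: W / W_ref = 70592000000000
Compute log10: log10(70592000000000) = 13.848755
Multiply: SWL = 10 * 13.848755 = 138.49

138.49 dB


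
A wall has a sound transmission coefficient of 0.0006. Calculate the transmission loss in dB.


Given values:
  tau = 0.0006
Formula: TL = 10 * log10(1 / tau)
Compute 1 / tau = 1 / 0.0006 = 1666.6667
Compute log10(1666.6667) = 3.221849
TL = 10 * 3.221849 = 32.22

32.22 dB


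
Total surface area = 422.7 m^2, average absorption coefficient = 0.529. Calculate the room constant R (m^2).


Given values:
  S = 422.7 m^2, alpha = 0.529
Formula: R = S * alpha / (1 - alpha)
Numerator: 422.7 * 0.529 = 223.6083
Denominator: 1 - 0.529 = 0.471
R = 223.6083 / 0.471 = 474.75

474.75 m^2


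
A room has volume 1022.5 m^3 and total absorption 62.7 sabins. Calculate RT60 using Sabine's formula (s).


Given values:
  V = 1022.5 m^3
  A = 62.7 sabins
Formula: RT60 = 0.161 * V / A
Numerator: 0.161 * 1022.5 = 164.6225
RT60 = 164.6225 / 62.7 = 2.626

2.626 s


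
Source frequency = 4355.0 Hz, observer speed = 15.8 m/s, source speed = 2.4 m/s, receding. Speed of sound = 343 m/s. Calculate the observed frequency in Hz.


Given values:
  f_s = 4355.0 Hz, v_o = 15.8 m/s, v_s = 2.4 m/s
  Direction: receding
Formula: f_o = f_s * (c - v_o) / (c + v_s)
Numerator: c - v_o = 343 - 15.8 = 327.2
Denominator: c + v_s = 343 + 2.4 = 345.4
f_o = 4355.0 * 327.2 / 345.4 = 4125.52

4125.52 Hz


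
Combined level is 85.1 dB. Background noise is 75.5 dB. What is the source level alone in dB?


Given values:
  L_total = 85.1 dB, L_bg = 75.5 dB
Formula: L_source = 10 * log10(10^(L_total/10) - 10^(L_bg/10))
Convert to linear:
  10^(85.1/10) = 323593656.9296
  10^(75.5/10) = 35481338.9234
Difference: 323593656.9296 - 35481338.9234 = 288112318.0062
L_source = 10 * log10(288112318.0062) = 84.6

84.6 dB


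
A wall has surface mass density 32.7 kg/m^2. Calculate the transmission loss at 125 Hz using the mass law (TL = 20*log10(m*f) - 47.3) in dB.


Given values:
  m = 32.7 kg/m^2, f = 125 Hz
Formula: TL = 20 * log10(m * f) - 47.3
Compute m * f = 32.7 * 125 = 4087.5
Compute log10(4087.5) = 3.611458
Compute 20 * 3.611458 = 72.2292
TL = 72.2292 - 47.3 = 24.93

24.93 dB


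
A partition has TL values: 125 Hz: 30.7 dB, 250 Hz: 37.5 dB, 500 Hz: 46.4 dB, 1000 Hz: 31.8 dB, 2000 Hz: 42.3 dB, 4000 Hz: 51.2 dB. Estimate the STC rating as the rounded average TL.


Given TL values at each frequency:
  125 Hz: 30.7 dB
  250 Hz: 37.5 dB
  500 Hz: 46.4 dB
  1000 Hz: 31.8 dB
  2000 Hz: 42.3 dB
  4000 Hz: 51.2 dB
Formula: STC ~ round(average of TL values)
Sum = 30.7 + 37.5 + 46.4 + 31.8 + 42.3 + 51.2 = 239.9
Average = 239.9 / 6 = 39.98
Rounded: 40

40


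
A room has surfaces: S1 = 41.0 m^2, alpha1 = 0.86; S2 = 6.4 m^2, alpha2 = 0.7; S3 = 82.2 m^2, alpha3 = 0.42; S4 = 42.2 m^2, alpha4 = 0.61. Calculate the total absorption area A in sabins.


Given surfaces:
  Surface 1: 41.0 * 0.86 = 35.26
  Surface 2: 6.4 * 0.7 = 4.48
  Surface 3: 82.2 * 0.42 = 34.524
  Surface 4: 42.2 * 0.61 = 25.742
Formula: A = sum(Si * alpha_i)
A = 35.26 + 4.48 + 34.524 + 25.742
A = 100.01

100.01 sabins


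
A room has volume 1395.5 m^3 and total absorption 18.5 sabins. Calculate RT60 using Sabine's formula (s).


Given values:
  V = 1395.5 m^3
  A = 18.5 sabins
Formula: RT60 = 0.161 * V / A
Numerator: 0.161 * 1395.5 = 224.6755
RT60 = 224.6755 / 18.5 = 12.145

12.145 s


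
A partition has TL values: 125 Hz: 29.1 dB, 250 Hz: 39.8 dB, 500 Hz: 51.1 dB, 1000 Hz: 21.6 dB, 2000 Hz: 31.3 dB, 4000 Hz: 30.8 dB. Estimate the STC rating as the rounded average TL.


Given TL values at each frequency:
  125 Hz: 29.1 dB
  250 Hz: 39.8 dB
  500 Hz: 51.1 dB
  1000 Hz: 21.6 dB
  2000 Hz: 31.3 dB
  4000 Hz: 30.8 dB
Formula: STC ~ round(average of TL values)
Sum = 29.1 + 39.8 + 51.1 + 21.6 + 31.3 + 30.8 = 203.7
Average = 203.7 / 6 = 33.95
Rounded: 34

34


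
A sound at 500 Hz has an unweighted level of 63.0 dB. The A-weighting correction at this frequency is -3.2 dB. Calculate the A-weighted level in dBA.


Given values:
  SPL = 63.0 dB
  A-weighting at 500 Hz = -3.2 dB
Formula: L_A = SPL + A_weight
L_A = 63.0 + (-3.2)
L_A = 59.8

59.8 dBA


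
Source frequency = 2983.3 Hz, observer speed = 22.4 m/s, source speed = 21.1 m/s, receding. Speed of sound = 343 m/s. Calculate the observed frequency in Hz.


Given values:
  f_s = 2983.3 Hz, v_o = 22.4 m/s, v_s = 21.1 m/s
  Direction: receding
Formula: f_o = f_s * (c - v_o) / (c + v_s)
Numerator: c - v_o = 343 - 22.4 = 320.6
Denominator: c + v_s = 343 + 21.1 = 364.1
f_o = 2983.3 * 320.6 / 364.1 = 2626.88

2626.88 Hz


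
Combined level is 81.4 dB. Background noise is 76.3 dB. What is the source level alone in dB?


Given values:
  L_total = 81.4 dB, L_bg = 76.3 dB
Formula: L_source = 10 * log10(10^(L_total/10) - 10^(L_bg/10))
Convert to linear:
  10^(81.4/10) = 138038426.4603
  10^(76.3/10) = 42657951.8802
Difference: 138038426.4603 - 42657951.8802 = 95380474.5801
L_source = 10 * log10(95380474.5801) = 79.79

79.79 dB


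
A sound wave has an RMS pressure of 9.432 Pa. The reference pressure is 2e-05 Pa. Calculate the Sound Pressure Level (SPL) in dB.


Given values:
  p = 9.432 Pa
  p_ref = 2e-05 Pa
Formula: SPL = 20 * log10(p / p_ref)
Compute ratio: p / p_ref = 9.432 / 2e-05 = 471600
Compute log10: log10(471600) = 5.673574
Multiply: SPL = 20 * 5.673574 = 113.47

113.47 dB


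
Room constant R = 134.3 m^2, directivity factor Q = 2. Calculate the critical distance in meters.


Given values:
  R = 134.3 m^2, Q = 2
Formula: d_c = 0.141 * sqrt(Q * R)
Compute Q * R = 2 * 134.3 = 268.6
Compute sqrt(268.6) = 16.389
d_c = 0.141 * 16.389 = 2.311

2.311 m


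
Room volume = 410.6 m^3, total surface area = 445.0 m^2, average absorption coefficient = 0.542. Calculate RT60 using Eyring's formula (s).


Given values:
  V = 410.6 m^3, S = 445.0 m^2, alpha = 0.542
Formula: RT60 = 0.161 * V / (-S * ln(1 - alpha))
Compute ln(1 - 0.542) = ln(0.458) = -0.780886
Denominator: -445.0 * -0.780886 = 347.4943
Numerator: 0.161 * 410.6 = 66.1066
RT60 = 66.1066 / 347.4943 = 0.19

0.19 s


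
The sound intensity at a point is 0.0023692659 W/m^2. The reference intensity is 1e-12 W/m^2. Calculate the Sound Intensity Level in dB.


Given values:
  I = 0.0023692659 W/m^2
  I_ref = 1e-12 W/m^2
Formula: SIL = 10 * log10(I / I_ref)
Compute ratio: I / I_ref = 2369265900
Compute log10: log10(2369265900) = 9.374614
Multiply: SIL = 10 * 9.374614 = 93.75

93.75 dB


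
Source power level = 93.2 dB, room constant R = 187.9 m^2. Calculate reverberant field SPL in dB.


Given values:
  Lw = 93.2 dB, R = 187.9 m^2
Formula: SPL = Lw + 10 * log10(4 / R)
Compute 4 / R = 4 / 187.9 = 0.021288
Compute 10 * log10(0.021288) = -16.7187
SPL = 93.2 + (-16.7187) = 76.48

76.48 dB


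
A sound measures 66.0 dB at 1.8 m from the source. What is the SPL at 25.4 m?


Given values:
  SPL1 = 66.0 dB, r1 = 1.8 m, r2 = 25.4 m
Formula: SPL2 = SPL1 - 20 * log10(r2 / r1)
Compute ratio: r2 / r1 = 25.4 / 1.8 = 14.1111
Compute log10: log10(14.1111) = 1.149561
Compute drop: 20 * 1.149561 = 22.9912
SPL2 = 66.0 - 22.9912 = 43.01

43.01 dB


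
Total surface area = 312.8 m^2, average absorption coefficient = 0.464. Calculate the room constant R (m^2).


Given values:
  S = 312.8 m^2, alpha = 0.464
Formula: R = S * alpha / (1 - alpha)
Numerator: 312.8 * 0.464 = 145.1392
Denominator: 1 - 0.464 = 0.536
R = 145.1392 / 0.536 = 270.78

270.78 m^2


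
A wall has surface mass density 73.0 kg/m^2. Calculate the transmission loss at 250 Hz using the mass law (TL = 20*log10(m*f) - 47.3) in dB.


Given values:
  m = 73.0 kg/m^2, f = 250 Hz
Formula: TL = 20 * log10(m * f) - 47.3
Compute m * f = 73.0 * 250 = 18250.0
Compute log10(18250.0) = 4.261263
Compute 20 * 4.261263 = 85.2253
TL = 85.2253 - 47.3 = 37.93

37.93 dB


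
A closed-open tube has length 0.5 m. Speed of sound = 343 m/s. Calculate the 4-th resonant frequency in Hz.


Given values:
  Tube type: closed-open, L = 0.5 m, c = 343 m/s, n = 4
Formula: f_n = (2n - 1) * c / (4 * L)
Compute 2n - 1 = 2*4 - 1 = 7
Compute 4 * L = 4 * 0.5 = 2.0
f = 7 * 343 / 2.0
f = 1200.5

1200.5 Hz


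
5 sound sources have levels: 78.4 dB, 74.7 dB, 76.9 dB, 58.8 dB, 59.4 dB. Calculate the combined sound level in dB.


Formula: L_total = 10 * log10( sum(10^(Li/10)) )
  Source 1: 10^(78.4/10) = 69183097.0919
  Source 2: 10^(74.7/10) = 29512092.2667
  Source 3: 10^(76.9/10) = 48977881.9368
  Source 4: 10^(58.8/10) = 758577.575
  Source 5: 10^(59.4/10) = 870963.59
Sum of linear values = 149302612.4604
L_total = 10 * log10(149302612.4604) = 81.74

81.74 dB


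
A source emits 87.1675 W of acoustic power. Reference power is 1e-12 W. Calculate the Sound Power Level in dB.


Given values:
  W = 87.1675 W
  W_ref = 1e-12 W
Formula: SWL = 10 * log10(W / W_ref)
Compute ratio: W / W_ref = 87167500000000
Compute log10: log10(87167500000000) = 13.940355
Multiply: SWL = 10 * 13.940355 = 139.4

139.4 dB


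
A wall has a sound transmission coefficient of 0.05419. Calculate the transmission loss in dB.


Given values:
  tau = 0.05419
Formula: TL = 10 * log10(1 / tau)
Compute 1 / tau = 1 / 0.05419 = 18.4536
Compute log10(18.4536) = 1.266081
TL = 10 * 1.266081 = 12.66

12.66 dB


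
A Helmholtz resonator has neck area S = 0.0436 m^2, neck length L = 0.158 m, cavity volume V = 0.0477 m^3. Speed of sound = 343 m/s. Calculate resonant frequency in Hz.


Given values:
  S = 0.0436 m^2, L = 0.158 m, V = 0.0477 m^3, c = 343 m/s
Formula: f = (c / (2*pi)) * sqrt(S / (V * L))
Compute V * L = 0.0477 * 0.158 = 0.0075366
Compute S / (V * L) = 0.0436 / 0.0075366 = 5.7851
Compute sqrt(5.7851) = 2.405223
Compute c / (2*pi) = 343 / 6.283185 = 54.590148
f = 54.590148 * 2.405223 = 131.3

131.3 Hz


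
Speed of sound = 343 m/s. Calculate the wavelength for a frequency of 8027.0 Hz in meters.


Given values:
  c = 343 m/s, f = 8027.0 Hz
Formula: lambda = c / f
lambda = 343 / 8027.0
lambda = 0.0427

0.0427 m


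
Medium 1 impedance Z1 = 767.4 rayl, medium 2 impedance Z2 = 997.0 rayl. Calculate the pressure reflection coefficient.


Given values:
  Z1 = 767.4 rayl, Z2 = 997.0 rayl
Formula: R = (Z2 - Z1) / (Z2 + Z1)
Numerator: Z2 - Z1 = 997.0 - 767.4 = 229.6
Denominator: Z2 + Z1 = 997.0 + 767.4 = 1764.4
R = 229.6 / 1764.4 = 0.1301

0.1301


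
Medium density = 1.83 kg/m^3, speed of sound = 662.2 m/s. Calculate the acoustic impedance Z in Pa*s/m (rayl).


Given values:
  rho = 1.83 kg/m^3
  c = 662.2 m/s
Formula: Z = rho * c
Z = 1.83 * 662.2
Z = 1211.83

1211.83 rayl


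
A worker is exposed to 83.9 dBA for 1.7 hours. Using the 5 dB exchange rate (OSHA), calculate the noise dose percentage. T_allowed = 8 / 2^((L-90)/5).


Given values:
  L = 83.9 dBA, T = 1.7 hours
Formula: T_allowed = 8 / 2^((L - 90) / 5)
Compute exponent: (83.9 - 90) / 5 = -1.22
Compute 2^(-1.22) = 0.429283
T_allowed = 8 / 0.429283 = 18.635725 hours
Dose = (T / T_allowed) * 100
Dose = (1.7 / 18.635725) * 100 = 9.12

9.12 %


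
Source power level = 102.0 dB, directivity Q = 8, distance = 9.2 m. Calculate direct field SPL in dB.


Given values:
  Lw = 102.0 dB, Q = 8, r = 9.2 m
Formula: SPL = Lw + 10 * log10(Q / (4 * pi * r^2))
Compute 4 * pi * r^2 = 4 * pi * 9.2^2 = 1063.6176
Compute Q / denom = 8 / 1063.6176 = 0.0075215
Compute 10 * log10(0.0075215) = -21.237
SPL = 102.0 + (-21.237) = 80.76

80.76 dB


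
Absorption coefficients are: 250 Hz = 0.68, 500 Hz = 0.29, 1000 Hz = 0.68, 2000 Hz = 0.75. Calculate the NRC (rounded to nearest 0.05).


Given values:
  a_250 = 0.68, a_500 = 0.29
  a_1000 = 0.68, a_2000 = 0.75
Formula: NRC = (a250 + a500 + a1000 + a2000) / 4
Sum = 0.68 + 0.29 + 0.68 + 0.75 = 2.4
NRC = 2.4 / 4 = 0.6
Rounded to nearest 0.05: 0.6

0.6


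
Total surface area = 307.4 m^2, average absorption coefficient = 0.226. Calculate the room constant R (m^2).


Given values:
  S = 307.4 m^2, alpha = 0.226
Formula: R = S * alpha / (1 - alpha)
Numerator: 307.4 * 0.226 = 69.4724
Denominator: 1 - 0.226 = 0.774
R = 69.4724 / 0.774 = 89.76

89.76 m^2


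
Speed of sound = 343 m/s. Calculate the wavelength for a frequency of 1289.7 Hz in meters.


Given values:
  c = 343 m/s, f = 1289.7 Hz
Formula: lambda = c / f
lambda = 343 / 1289.7
lambda = 0.266

0.266 m


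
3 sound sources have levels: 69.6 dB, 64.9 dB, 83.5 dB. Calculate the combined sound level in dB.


Formula: L_total = 10 * log10( sum(10^(Li/10)) )
  Source 1: 10^(69.6/10) = 9120108.3936
  Source 2: 10^(64.9/10) = 3090295.4325
  Source 3: 10^(83.5/10) = 223872113.8568
Sum of linear values = 236082517.6829
L_total = 10 * log10(236082517.6829) = 83.73

83.73 dB


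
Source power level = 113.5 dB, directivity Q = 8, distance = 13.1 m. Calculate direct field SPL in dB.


Given values:
  Lw = 113.5 dB, Q = 8, r = 13.1 m
Formula: SPL = Lw + 10 * log10(Q / (4 * pi * r^2))
Compute 4 * pi * r^2 = 4 * pi * 13.1^2 = 2156.5149
Compute Q / denom = 8 / 2156.5149 = 0.00370969
Compute 10 * log10(0.00370969) = -24.3066
SPL = 113.5 + (-24.3066) = 89.19

89.19 dB


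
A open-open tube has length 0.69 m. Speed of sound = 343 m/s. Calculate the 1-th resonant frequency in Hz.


Given values:
  Tube type: open-open, L = 0.69 m, c = 343 m/s, n = 1
Formula: f_n = n * c / (2 * L)
Compute 2 * L = 2 * 0.69 = 1.38
f = 1 * 343 / 1.38
f = 248.55

248.55 Hz


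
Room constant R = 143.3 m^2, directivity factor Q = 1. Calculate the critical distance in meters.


Given values:
  R = 143.3 m^2, Q = 1
Formula: d_c = 0.141 * sqrt(Q * R)
Compute Q * R = 1 * 143.3 = 143.3
Compute sqrt(143.3) = 11.9708
d_c = 0.141 * 11.9708 = 1.688

1.688 m


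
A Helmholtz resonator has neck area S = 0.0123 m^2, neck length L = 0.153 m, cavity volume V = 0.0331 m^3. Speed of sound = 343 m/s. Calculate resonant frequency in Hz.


Given values:
  S = 0.0123 m^2, L = 0.153 m, V = 0.0331 m^3, c = 343 m/s
Formula: f = (c / (2*pi)) * sqrt(S / (V * L))
Compute V * L = 0.0331 * 0.153 = 0.0050643
Compute S / (V * L) = 0.0123 / 0.0050643 = 2.4288
Compute sqrt(2.4288) = 1.558461
Compute c / (2*pi) = 343 / 6.283185 = 54.590148
f = 54.590148 * 1.558461 = 85.08

85.08 Hz


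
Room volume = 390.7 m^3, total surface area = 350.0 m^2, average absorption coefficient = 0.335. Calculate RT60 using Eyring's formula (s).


Given values:
  V = 390.7 m^3, S = 350.0 m^2, alpha = 0.335
Formula: RT60 = 0.161 * V / (-S * ln(1 - alpha))
Compute ln(1 - 0.335) = ln(0.665) = -0.407968
Denominator: -350.0 * -0.407968 = 142.7888
Numerator: 0.161 * 390.7 = 62.9027
RT60 = 62.9027 / 142.7888 = 0.441

0.441 s


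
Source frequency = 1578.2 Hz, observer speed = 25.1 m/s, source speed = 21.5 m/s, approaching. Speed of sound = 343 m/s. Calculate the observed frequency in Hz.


Given values:
  f_s = 1578.2 Hz, v_o = 25.1 m/s, v_s = 21.5 m/s
  Direction: approaching
Formula: f_o = f_s * (c + v_o) / (c - v_s)
Numerator: c + v_o = 343 + 25.1 = 368.1
Denominator: c - v_s = 343 - 21.5 = 321.5
f_o = 1578.2 * 368.1 / 321.5 = 1806.95

1806.95 Hz


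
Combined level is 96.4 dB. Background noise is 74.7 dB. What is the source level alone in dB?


Given values:
  L_total = 96.4 dB, L_bg = 74.7 dB
Formula: L_source = 10 * log10(10^(L_total/10) - 10^(L_bg/10))
Convert to linear:
  10^(96.4/10) = 4365158322.4017
  10^(74.7/10) = 29512092.2667
Difference: 4365158322.4017 - 29512092.2667 = 4335646230.135
L_source = 10 * log10(4335646230.135) = 96.37

96.37 dB


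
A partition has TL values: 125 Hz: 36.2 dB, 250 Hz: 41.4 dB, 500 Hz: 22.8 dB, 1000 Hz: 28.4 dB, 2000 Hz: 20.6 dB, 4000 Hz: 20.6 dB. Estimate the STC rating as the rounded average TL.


Given TL values at each frequency:
  125 Hz: 36.2 dB
  250 Hz: 41.4 dB
  500 Hz: 22.8 dB
  1000 Hz: 28.4 dB
  2000 Hz: 20.6 dB
  4000 Hz: 20.6 dB
Formula: STC ~ round(average of TL values)
Sum = 36.2 + 41.4 + 22.8 + 28.4 + 20.6 + 20.6 = 170.0
Average = 170.0 / 6 = 28.33
Rounded: 28

28


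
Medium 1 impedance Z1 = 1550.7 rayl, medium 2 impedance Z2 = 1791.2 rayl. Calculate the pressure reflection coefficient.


Given values:
  Z1 = 1550.7 rayl, Z2 = 1791.2 rayl
Formula: R = (Z2 - Z1) / (Z2 + Z1)
Numerator: Z2 - Z1 = 1791.2 - 1550.7 = 240.5
Denominator: Z2 + Z1 = 1791.2 + 1550.7 = 3341.9
R = 240.5 / 3341.9 = 0.072

0.072


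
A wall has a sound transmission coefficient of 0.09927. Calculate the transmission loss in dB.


Given values:
  tau = 0.09927
Formula: TL = 10 * log10(1 / tau)
Compute 1 / tau = 1 / 0.09927 = 10.0735
Compute log10(10.0735) = 1.00318
TL = 10 * 1.00318 = 10.03

10.03 dB


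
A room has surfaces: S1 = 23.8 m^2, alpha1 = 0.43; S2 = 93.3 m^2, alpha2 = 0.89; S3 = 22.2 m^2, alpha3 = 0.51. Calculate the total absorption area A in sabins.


Given surfaces:
  Surface 1: 23.8 * 0.43 = 10.234
  Surface 2: 93.3 * 0.89 = 83.037
  Surface 3: 22.2 * 0.51 = 11.322
Formula: A = sum(Si * alpha_i)
A = 10.234 + 83.037 + 11.322
A = 104.59

104.59 sabins


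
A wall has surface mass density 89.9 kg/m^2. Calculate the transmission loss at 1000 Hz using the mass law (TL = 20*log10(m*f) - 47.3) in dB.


Given values:
  m = 89.9 kg/m^2, f = 1000 Hz
Formula: TL = 20 * log10(m * f) - 47.3
Compute m * f = 89.9 * 1000 = 89900.0
Compute log10(89900.0) = 4.95376
Compute 20 * 4.95376 = 99.0752
TL = 99.0752 - 47.3 = 51.78

51.78 dB


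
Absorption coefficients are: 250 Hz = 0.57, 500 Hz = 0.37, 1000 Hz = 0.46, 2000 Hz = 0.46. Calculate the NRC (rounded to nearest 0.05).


Given values:
  a_250 = 0.57, a_500 = 0.37
  a_1000 = 0.46, a_2000 = 0.46
Formula: NRC = (a250 + a500 + a1000 + a2000) / 4
Sum = 0.57 + 0.37 + 0.46 + 0.46 = 1.86
NRC = 1.86 / 4 = 0.465
Rounded to nearest 0.05: 0.45

0.45


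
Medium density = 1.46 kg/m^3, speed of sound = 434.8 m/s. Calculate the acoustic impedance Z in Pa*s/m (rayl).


Given values:
  rho = 1.46 kg/m^3
  c = 434.8 m/s
Formula: Z = rho * c
Z = 1.46 * 434.8
Z = 634.81

634.81 rayl


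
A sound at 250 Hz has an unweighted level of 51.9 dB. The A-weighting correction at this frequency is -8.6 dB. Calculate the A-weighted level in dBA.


Given values:
  SPL = 51.9 dB
  A-weighting at 250 Hz = -8.6 dB
Formula: L_A = SPL + A_weight
L_A = 51.9 + (-8.6)
L_A = 43.3

43.3 dBA


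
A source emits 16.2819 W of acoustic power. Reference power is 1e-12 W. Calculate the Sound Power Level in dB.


Given values:
  W = 16.2819 W
  W_ref = 1e-12 W
Formula: SWL = 10 * log10(W / W_ref)
Compute ratio: W / W_ref = 16281900000000
Compute log10: log10(16281900000000) = 13.211705
Multiply: SWL = 10 * 13.211705 = 132.12

132.12 dB


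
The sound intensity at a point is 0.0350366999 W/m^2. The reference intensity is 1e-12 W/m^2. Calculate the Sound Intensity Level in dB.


Given values:
  I = 0.0350366999 W/m^2
  I_ref = 1e-12 W/m^2
Formula: SIL = 10 * log10(I / I_ref)
Compute ratio: I / I_ref = 35036699900
Compute log10: log10(35036699900) = 10.544523
Multiply: SIL = 10 * 10.544523 = 105.45

105.45 dB


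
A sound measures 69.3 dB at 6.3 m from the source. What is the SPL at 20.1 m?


Given values:
  SPL1 = 69.3 dB, r1 = 6.3 m, r2 = 20.1 m
Formula: SPL2 = SPL1 - 20 * log10(r2 / r1)
Compute ratio: r2 / r1 = 20.1 / 6.3 = 3.1905
Compute log10: log10(3.1905) = 0.503859
Compute drop: 20 * 0.503859 = 10.0772
SPL2 = 69.3 - 10.0772 = 59.22

59.22 dB


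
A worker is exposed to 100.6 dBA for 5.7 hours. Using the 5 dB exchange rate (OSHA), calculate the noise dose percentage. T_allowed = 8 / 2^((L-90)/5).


Given values:
  L = 100.6 dBA, T = 5.7 hours
Formula: T_allowed = 8 / 2^((L - 90) / 5)
Compute exponent: (100.6 - 90) / 5 = 2.12
Compute 2^(2.12) = 4.346939
T_allowed = 8 / 4.346939 = 1.840375 hours
Dose = (T / T_allowed) * 100
Dose = (5.7 / 1.840375) * 100 = 309.72

309.72 %


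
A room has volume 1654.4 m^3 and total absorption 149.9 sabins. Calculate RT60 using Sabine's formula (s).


Given values:
  V = 1654.4 m^3
  A = 149.9 sabins
Formula: RT60 = 0.161 * V / A
Numerator: 0.161 * 1654.4 = 266.3584
RT60 = 266.3584 / 149.9 = 1.777

1.777 s


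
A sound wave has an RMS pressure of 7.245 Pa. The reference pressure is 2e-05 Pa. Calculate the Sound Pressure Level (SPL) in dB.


Given values:
  p = 7.245 Pa
  p_ref = 2e-05 Pa
Formula: SPL = 20 * log10(p / p_ref)
Compute ratio: p / p_ref = 7.245 / 2e-05 = 362250
Compute log10: log10(362250) = 5.559008
Multiply: SPL = 20 * 5.559008 = 111.18

111.18 dB


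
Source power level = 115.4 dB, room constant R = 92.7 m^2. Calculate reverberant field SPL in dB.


Given values:
  Lw = 115.4 dB, R = 92.7 m^2
Formula: SPL = Lw + 10 * log10(4 / R)
Compute 4 / R = 4 / 92.7 = 0.04315
Compute 10 * log10(0.04315) = -13.6502
SPL = 115.4 + (-13.6502) = 101.75

101.75 dB


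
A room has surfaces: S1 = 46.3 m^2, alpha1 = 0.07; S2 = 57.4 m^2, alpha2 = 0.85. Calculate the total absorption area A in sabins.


Given surfaces:
  Surface 1: 46.3 * 0.07 = 3.241
  Surface 2: 57.4 * 0.85 = 48.79
Formula: A = sum(Si * alpha_i)
A = 3.241 + 48.79
A = 52.03

52.03 sabins


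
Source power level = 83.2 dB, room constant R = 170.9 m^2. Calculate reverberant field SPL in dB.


Given values:
  Lw = 83.2 dB, R = 170.9 m^2
Formula: SPL = Lw + 10 * log10(4 / R)
Compute 4 / R = 4 / 170.9 = 0.023406
Compute 10 * log10(0.023406) = -16.3067
SPL = 83.2 + (-16.3067) = 66.89

66.89 dB


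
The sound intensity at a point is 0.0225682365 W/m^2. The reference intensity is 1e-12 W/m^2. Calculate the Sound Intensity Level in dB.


Given values:
  I = 0.0225682365 W/m^2
  I_ref = 1e-12 W/m^2
Formula: SIL = 10 * log10(I / I_ref)
Compute ratio: I / I_ref = 22568236500
Compute log10: log10(22568236500) = 10.353498
Multiply: SIL = 10 * 10.353498 = 103.53

103.53 dB


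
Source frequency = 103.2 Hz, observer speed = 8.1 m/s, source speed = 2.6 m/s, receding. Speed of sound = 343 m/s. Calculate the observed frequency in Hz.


Given values:
  f_s = 103.2 Hz, v_o = 8.1 m/s, v_s = 2.6 m/s
  Direction: receding
Formula: f_o = f_s * (c - v_o) / (c + v_s)
Numerator: c - v_o = 343 - 8.1 = 334.9
Denominator: c + v_s = 343 + 2.6 = 345.6
f_o = 103.2 * 334.9 / 345.6 = 100.0

100.0 Hz


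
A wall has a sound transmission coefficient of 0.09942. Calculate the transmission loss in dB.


Given values:
  tau = 0.09942
Formula: TL = 10 * log10(1 / tau)
Compute 1 / tau = 1 / 0.09942 = 10.0583
Compute log10(10.0583) = 1.002525
TL = 10 * 1.002525 = 10.03

10.03 dB


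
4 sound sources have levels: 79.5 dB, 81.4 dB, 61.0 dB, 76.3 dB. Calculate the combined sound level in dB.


Formula: L_total = 10 * log10( sum(10^(Li/10)) )
  Source 1: 10^(79.5/10) = 89125093.8134
  Source 2: 10^(81.4/10) = 138038426.4603
  Source 3: 10^(61.0/10) = 1258925.4118
  Source 4: 10^(76.3/10) = 42657951.8802
Sum of linear values = 271080397.5657
L_total = 10 * log10(271080397.5657) = 84.33

84.33 dB


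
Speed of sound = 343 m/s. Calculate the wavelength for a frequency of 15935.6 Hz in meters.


Given values:
  c = 343 m/s, f = 15935.6 Hz
Formula: lambda = c / f
lambda = 343 / 15935.6
lambda = 0.0215

0.0215 m


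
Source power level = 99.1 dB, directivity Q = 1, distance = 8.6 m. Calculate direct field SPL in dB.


Given values:
  Lw = 99.1 dB, Q = 1, r = 8.6 m
Formula: SPL = Lw + 10 * log10(Q / (4 * pi * r^2))
Compute 4 * pi * r^2 = 4 * pi * 8.6^2 = 929.4088
Compute Q / denom = 1 / 929.4088 = 0.00107595
Compute 10 * log10(0.00107595) = -29.6821
SPL = 99.1 + (-29.6821) = 69.42

69.42 dB


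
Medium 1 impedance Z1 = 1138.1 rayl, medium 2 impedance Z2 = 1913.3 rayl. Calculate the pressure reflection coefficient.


Given values:
  Z1 = 1138.1 rayl, Z2 = 1913.3 rayl
Formula: R = (Z2 - Z1) / (Z2 + Z1)
Numerator: Z2 - Z1 = 1913.3 - 1138.1 = 775.2
Denominator: Z2 + Z1 = 1913.3 + 1138.1 = 3051.4
R = 775.2 / 3051.4 = 0.254

0.254


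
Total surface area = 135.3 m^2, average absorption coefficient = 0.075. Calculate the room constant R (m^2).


Given values:
  S = 135.3 m^2, alpha = 0.075
Formula: R = S * alpha / (1 - alpha)
Numerator: 135.3 * 0.075 = 10.1475
Denominator: 1 - 0.075 = 0.925
R = 10.1475 / 0.925 = 10.97

10.97 m^2


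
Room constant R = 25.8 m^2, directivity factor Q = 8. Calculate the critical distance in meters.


Given values:
  R = 25.8 m^2, Q = 8
Formula: d_c = 0.141 * sqrt(Q * R)
Compute Q * R = 8 * 25.8 = 206.4
Compute sqrt(206.4) = 14.3666
d_c = 0.141 * 14.3666 = 2.026

2.026 m


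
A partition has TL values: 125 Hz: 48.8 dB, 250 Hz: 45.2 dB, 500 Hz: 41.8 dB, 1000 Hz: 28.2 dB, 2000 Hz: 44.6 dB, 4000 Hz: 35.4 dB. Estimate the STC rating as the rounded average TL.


Given TL values at each frequency:
  125 Hz: 48.8 dB
  250 Hz: 45.2 dB
  500 Hz: 41.8 dB
  1000 Hz: 28.2 dB
  2000 Hz: 44.6 dB
  4000 Hz: 35.4 dB
Formula: STC ~ round(average of TL values)
Sum = 48.8 + 45.2 + 41.8 + 28.2 + 44.6 + 35.4 = 244.0
Average = 244.0 / 6 = 40.67
Rounded: 41

41


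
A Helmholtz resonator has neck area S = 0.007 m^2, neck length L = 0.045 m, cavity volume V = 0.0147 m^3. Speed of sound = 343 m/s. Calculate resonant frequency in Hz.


Given values:
  S = 0.007 m^2, L = 0.045 m, V = 0.0147 m^3, c = 343 m/s
Formula: f = (c / (2*pi)) * sqrt(S / (V * L))
Compute V * L = 0.0147 * 0.045 = 0.0006615
Compute S / (V * L) = 0.007 / 0.0006615 = 10.582
Compute sqrt(10.582) = 3.252999
Compute c / (2*pi) = 343 / 6.283185 = 54.590148
f = 54.590148 * 3.252999 = 177.58

177.58 Hz


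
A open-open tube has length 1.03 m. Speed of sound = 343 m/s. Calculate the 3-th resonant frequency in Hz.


Given values:
  Tube type: open-open, L = 1.03 m, c = 343 m/s, n = 3
Formula: f_n = n * c / (2 * L)
Compute 2 * L = 2 * 1.03 = 2.06
f = 3 * 343 / 2.06
f = 499.51

499.51 Hz


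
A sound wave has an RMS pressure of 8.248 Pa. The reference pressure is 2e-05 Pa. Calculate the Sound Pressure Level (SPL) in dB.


Given values:
  p = 8.248 Pa
  p_ref = 2e-05 Pa
Formula: SPL = 20 * log10(p / p_ref)
Compute ratio: p / p_ref = 8.248 / 2e-05 = 412400
Compute log10: log10(412400) = 5.615319
Multiply: SPL = 20 * 5.615319 = 112.31

112.31 dB


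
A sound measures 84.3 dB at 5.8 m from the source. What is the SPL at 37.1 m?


Given values:
  SPL1 = 84.3 dB, r1 = 5.8 m, r2 = 37.1 m
Formula: SPL2 = SPL1 - 20 * log10(r2 / r1)
Compute ratio: r2 / r1 = 37.1 / 5.8 = 6.3966
Compute log10: log10(6.3966) = 0.805949
Compute drop: 20 * 0.805949 = 16.119
SPL2 = 84.3 - 16.119 = 68.18

68.18 dB


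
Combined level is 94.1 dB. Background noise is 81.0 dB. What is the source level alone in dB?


Given values:
  L_total = 94.1 dB, L_bg = 81.0 dB
Formula: L_source = 10 * log10(10^(L_total/10) - 10^(L_bg/10))
Convert to linear:
  10^(94.1/10) = 2570395782.7689
  10^(81.0/10) = 125892541.1794
Difference: 2570395782.7689 - 125892541.1794 = 2444503241.5895
L_source = 10 * log10(2444503241.5895) = 93.88

93.88 dB


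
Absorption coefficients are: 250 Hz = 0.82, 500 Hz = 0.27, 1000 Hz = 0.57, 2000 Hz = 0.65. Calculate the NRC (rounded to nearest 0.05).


Given values:
  a_250 = 0.82, a_500 = 0.27
  a_1000 = 0.57, a_2000 = 0.65
Formula: NRC = (a250 + a500 + a1000 + a2000) / 4
Sum = 0.82 + 0.27 + 0.57 + 0.65 = 2.31
NRC = 2.31 / 4 = 0.5775
Rounded to nearest 0.05: 0.6

0.6


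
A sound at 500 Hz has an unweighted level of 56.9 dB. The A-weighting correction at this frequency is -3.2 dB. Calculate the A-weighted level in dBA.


Given values:
  SPL = 56.9 dB
  A-weighting at 500 Hz = -3.2 dB
Formula: L_A = SPL + A_weight
L_A = 56.9 + (-3.2)
L_A = 53.7

53.7 dBA


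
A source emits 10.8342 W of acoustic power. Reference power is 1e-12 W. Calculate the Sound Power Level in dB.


Given values:
  W = 10.8342 W
  W_ref = 1e-12 W
Formula: SWL = 10 * log10(W / W_ref)
Compute ratio: W / W_ref = 10834200000000
Compute log10: log10(10834200000000) = 13.034797
Multiply: SWL = 10 * 13.034797 = 130.35

130.35 dB


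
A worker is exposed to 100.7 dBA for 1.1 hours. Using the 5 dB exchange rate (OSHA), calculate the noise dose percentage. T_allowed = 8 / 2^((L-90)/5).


Given values:
  L = 100.7 dBA, T = 1.1 hours
Formula: T_allowed = 8 / 2^((L - 90) / 5)
Compute exponent: (100.7 - 90) / 5 = 2.14
Compute 2^(2.14) = 4.40762
T_allowed = 8 / 4.40762 = 1.815039 hours
Dose = (T / T_allowed) * 100
Dose = (1.1 / 1.815039) * 100 = 60.6

60.6 %


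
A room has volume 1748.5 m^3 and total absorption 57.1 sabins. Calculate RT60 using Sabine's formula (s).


Given values:
  V = 1748.5 m^3
  A = 57.1 sabins
Formula: RT60 = 0.161 * V / A
Numerator: 0.161 * 1748.5 = 281.5085
RT60 = 281.5085 / 57.1 = 4.93

4.93 s


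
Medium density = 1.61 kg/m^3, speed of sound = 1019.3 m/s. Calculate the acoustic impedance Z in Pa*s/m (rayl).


Given values:
  rho = 1.61 kg/m^3
  c = 1019.3 m/s
Formula: Z = rho * c
Z = 1.61 * 1019.3
Z = 1641.07

1641.07 rayl


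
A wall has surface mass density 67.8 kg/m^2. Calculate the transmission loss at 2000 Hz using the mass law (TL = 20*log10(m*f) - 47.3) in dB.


Given values:
  m = 67.8 kg/m^2, f = 2000 Hz
Formula: TL = 20 * log10(m * f) - 47.3
Compute m * f = 67.8 * 2000 = 135600.0
Compute log10(135600.0) = 5.13226
Compute 20 * 5.13226 = 102.6452
TL = 102.6452 - 47.3 = 55.35

55.35 dB


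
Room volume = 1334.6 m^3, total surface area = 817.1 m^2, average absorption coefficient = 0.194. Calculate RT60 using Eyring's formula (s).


Given values:
  V = 1334.6 m^3, S = 817.1 m^2, alpha = 0.194
Formula: RT60 = 0.161 * V / (-S * ln(1 - alpha))
Compute ln(1 - 0.194) = ln(0.806) = -0.215672
Denominator: -817.1 * -0.215672 = 176.2256
Numerator: 0.161 * 1334.6 = 214.8706
RT60 = 214.8706 / 176.2256 = 1.219

1.219 s


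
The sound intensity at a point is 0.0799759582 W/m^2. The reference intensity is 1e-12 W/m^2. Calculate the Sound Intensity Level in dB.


Given values:
  I = 0.0799759582 W/m^2
  I_ref = 1e-12 W/m^2
Formula: SIL = 10 * log10(I / I_ref)
Compute ratio: I / I_ref = 79975958200
Compute log10: log10(79975958200) = 10.902959
Multiply: SIL = 10 * 10.902959 = 109.03

109.03 dB


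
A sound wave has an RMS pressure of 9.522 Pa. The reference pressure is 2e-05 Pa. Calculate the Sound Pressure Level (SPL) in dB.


Given values:
  p = 9.522 Pa
  p_ref = 2e-05 Pa
Formula: SPL = 20 * log10(p / p_ref)
Compute ratio: p / p_ref = 9.522 / 2e-05 = 476100
Compute log10: log10(476100) = 5.677698
Multiply: SPL = 20 * 5.677698 = 113.55

113.55 dB


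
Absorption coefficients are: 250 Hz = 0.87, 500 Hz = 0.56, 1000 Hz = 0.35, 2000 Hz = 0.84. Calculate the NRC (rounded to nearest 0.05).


Given values:
  a_250 = 0.87, a_500 = 0.56
  a_1000 = 0.35, a_2000 = 0.84
Formula: NRC = (a250 + a500 + a1000 + a2000) / 4
Sum = 0.87 + 0.56 + 0.35 + 0.84 = 2.62
NRC = 2.62 / 4 = 0.655
Rounded to nearest 0.05: 0.65

0.65


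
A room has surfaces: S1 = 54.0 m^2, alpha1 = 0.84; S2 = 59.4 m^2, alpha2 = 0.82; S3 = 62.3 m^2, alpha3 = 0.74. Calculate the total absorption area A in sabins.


Given surfaces:
  Surface 1: 54.0 * 0.84 = 45.36
  Surface 2: 59.4 * 0.82 = 48.708
  Surface 3: 62.3 * 0.74 = 46.102
Formula: A = sum(Si * alpha_i)
A = 45.36 + 48.708 + 46.102
A = 140.17

140.17 sabins


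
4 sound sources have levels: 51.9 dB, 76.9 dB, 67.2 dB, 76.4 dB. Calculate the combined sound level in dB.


Formula: L_total = 10 * log10( sum(10^(Li/10)) )
  Source 1: 10^(51.9/10) = 154881.6619
  Source 2: 10^(76.9/10) = 48977881.9368
  Source 3: 10^(67.2/10) = 5248074.6025
  Source 4: 10^(76.4/10) = 43651583.224
Sum of linear values = 98032421.4252
L_total = 10 * log10(98032421.4252) = 79.91

79.91 dB


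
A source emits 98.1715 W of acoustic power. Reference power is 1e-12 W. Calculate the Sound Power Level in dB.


Given values:
  W = 98.1715 W
  W_ref = 1e-12 W
Formula: SWL = 10 * log10(W / W_ref)
Compute ratio: W / W_ref = 98171500000000
Compute log10: log10(98171500000000) = 13.991985
Multiply: SWL = 10 * 13.991985 = 139.92

139.92 dB


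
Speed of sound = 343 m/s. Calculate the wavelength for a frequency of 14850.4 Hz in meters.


Given values:
  c = 343 m/s, f = 14850.4 Hz
Formula: lambda = c / f
lambda = 343 / 14850.4
lambda = 0.0231

0.0231 m


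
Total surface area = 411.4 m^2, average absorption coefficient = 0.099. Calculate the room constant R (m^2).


Given values:
  S = 411.4 m^2, alpha = 0.099
Formula: R = S * alpha / (1 - alpha)
Numerator: 411.4 * 0.099 = 40.7286
Denominator: 1 - 0.099 = 0.901
R = 40.7286 / 0.901 = 45.2

45.2 m^2


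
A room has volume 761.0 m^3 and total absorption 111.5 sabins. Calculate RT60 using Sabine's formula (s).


Given values:
  V = 761.0 m^3
  A = 111.5 sabins
Formula: RT60 = 0.161 * V / A
Numerator: 0.161 * 761.0 = 122.521
RT60 = 122.521 / 111.5 = 1.099

1.099 s


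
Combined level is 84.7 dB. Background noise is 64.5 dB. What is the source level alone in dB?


Given values:
  L_total = 84.7 dB, L_bg = 64.5 dB
Formula: L_source = 10 * log10(10^(L_total/10) - 10^(L_bg/10))
Convert to linear:
  10^(84.7/10) = 295120922.6666
  10^(64.5/10) = 2818382.9313
Difference: 295120922.6666 - 2818382.9313 = 292302539.7353
L_source = 10 * log10(292302539.7353) = 84.66

84.66 dB


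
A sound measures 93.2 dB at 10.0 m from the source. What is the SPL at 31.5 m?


Given values:
  SPL1 = 93.2 dB, r1 = 10.0 m, r2 = 31.5 m
Formula: SPL2 = SPL1 - 20 * log10(r2 / r1)
Compute ratio: r2 / r1 = 31.5 / 10.0 = 3.15
Compute log10: log10(3.15) = 0.498311
Compute drop: 20 * 0.498311 = 9.9662
SPL2 = 93.2 - 9.9662 = 83.23

83.23 dB


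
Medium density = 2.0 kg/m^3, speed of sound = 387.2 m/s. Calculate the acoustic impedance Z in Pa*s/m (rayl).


Given values:
  rho = 2.0 kg/m^3
  c = 387.2 m/s
Formula: Z = rho * c
Z = 2.0 * 387.2
Z = 774.4

774.4 rayl


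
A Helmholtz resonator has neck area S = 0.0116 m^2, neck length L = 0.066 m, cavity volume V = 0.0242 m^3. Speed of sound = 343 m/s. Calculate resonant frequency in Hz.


Given values:
  S = 0.0116 m^2, L = 0.066 m, V = 0.0242 m^3, c = 343 m/s
Formula: f = (c / (2*pi)) * sqrt(S / (V * L))
Compute V * L = 0.0242 * 0.066 = 0.0015972
Compute S / (V * L) = 0.0116 / 0.0015972 = 7.2627
Compute sqrt(7.2627) = 2.69494
Compute c / (2*pi) = 343 / 6.283185 = 54.590148
f = 54.590148 * 2.69494 = 147.12

147.12 Hz
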